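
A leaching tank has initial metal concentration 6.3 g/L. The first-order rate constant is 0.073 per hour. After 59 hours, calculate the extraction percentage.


Compute the exponent:
-k * t = -0.073 * 59 = -4.307
Remaining concentration:
C = 6.3 * exp(-4.307)
= 6.3 * 0.01347391075
= 0.08488563775 g/L
Extracted = 6.3 - 0.08488563775 = 6.215114362 g/L
Extraction % = 6.215114362 / 6.3 * 100
= 98.6526%

98.6526%


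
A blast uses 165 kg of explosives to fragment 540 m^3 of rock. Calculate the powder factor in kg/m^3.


Powder factor = explosive mass / rock volume
= 165 / 540
= 0.3056 kg/m^3

0.3056 kg/m^3


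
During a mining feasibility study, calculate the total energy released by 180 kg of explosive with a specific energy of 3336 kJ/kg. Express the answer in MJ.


Energy = mass * specific_energy / 1000
= 180 * 3336 / 1000
= 600480 / 1000
= 600.48 MJ

600.48 MJ


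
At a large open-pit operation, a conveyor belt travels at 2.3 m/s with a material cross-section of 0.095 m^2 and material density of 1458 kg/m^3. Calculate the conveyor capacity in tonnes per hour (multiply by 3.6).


Volumetric flow = speed * area
= 2.3 * 0.095 = 0.2185 m^3/s
Mass flow = volumetric * density
= 0.2185 * 1458 = 318.573 kg/s
Convert to t/h: multiply by 3.6
Capacity = 318.573 * 3.6
= 1146.8628 t/h

1146.8628 t/h


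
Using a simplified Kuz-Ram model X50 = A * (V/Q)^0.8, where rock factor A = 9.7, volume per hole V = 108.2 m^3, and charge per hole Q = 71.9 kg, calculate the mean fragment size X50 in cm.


13.4515 cm

Compute V/Q:
V/Q = 108.2 / 71.9 = 1.504867872
Raise to the power 0.8:
(V/Q)^0.8 = 1.504867872^0.8 = 1.386751666
Multiply by A:
X50 = 9.7 * 1.386751666
= 13.4515 cm


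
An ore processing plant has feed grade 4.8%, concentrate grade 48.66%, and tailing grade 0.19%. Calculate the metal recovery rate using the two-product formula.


96.4181%

Using the two-product formula:
R = 100 * c * (f - t) / (f * (c - t))
Numerator = 100 * 48.66 * (4.8 - 0.19)
= 100 * 48.66 * 4.61
= 22432.26
Denominator = 4.8 * (48.66 - 0.19)
= 4.8 * 48.47
= 232.656
R = 22432.26 / 232.656
= 96.4181%


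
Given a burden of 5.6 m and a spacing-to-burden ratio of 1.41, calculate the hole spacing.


7.896 m

Spacing = burden * ratio
= 5.6 * 1.41
= 7.896 m


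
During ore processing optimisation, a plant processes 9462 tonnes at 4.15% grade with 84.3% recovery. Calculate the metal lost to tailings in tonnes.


Total metal in feed:
= 9462 * 4.15 / 100 = 392.673 tonnes
Metal recovered:
= 392.673 * 84.3 / 100 = 331.023339 tonnes
Metal lost to tailings:
= 392.673 - 331.023339
= 61.6497 tonnes

61.6497 tonnes


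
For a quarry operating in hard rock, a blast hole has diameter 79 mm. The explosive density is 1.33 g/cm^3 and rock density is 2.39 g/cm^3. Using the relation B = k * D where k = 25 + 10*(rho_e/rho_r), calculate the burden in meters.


First, compute k:
rho_e / rho_r = 1.33 / 2.39 = 0.5564853556
k = 25 + 10 * 0.5564853556 = 30.56485356
Then, compute burden:
B = k * D / 1000 = 30.56485356 * 79 / 1000
= 2414.623431 / 1000
= 2.4146 m

2.4146 m


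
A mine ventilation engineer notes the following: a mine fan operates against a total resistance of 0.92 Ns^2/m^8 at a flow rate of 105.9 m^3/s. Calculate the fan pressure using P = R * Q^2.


10317.6252 Pa

Compute Q^2:
Q^2 = 105.9^2 = 11214.81
Compute pressure:
P = R * Q^2 = 0.92 * 11214.81
= 10317.6252 Pa


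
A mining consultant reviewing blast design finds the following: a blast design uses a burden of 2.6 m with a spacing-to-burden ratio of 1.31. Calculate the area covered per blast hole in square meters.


First, find the spacing:
Spacing = burden * ratio = 2.6 * 1.31
= 3.406 m
Then, calculate the area:
Area = burden * spacing = 2.6 * 3.406
= 8.8556 m^2

8.8556 m^2


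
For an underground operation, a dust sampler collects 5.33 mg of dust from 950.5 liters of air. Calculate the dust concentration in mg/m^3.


5.6076 mg/m^3

Convert liters to m^3: 1 m^3 = 1000 L
Concentration = mass / volume * 1000
= 5.33 / 950.5 * 1000
= 0.005607574961 * 1000
= 5.6076 mg/m^3


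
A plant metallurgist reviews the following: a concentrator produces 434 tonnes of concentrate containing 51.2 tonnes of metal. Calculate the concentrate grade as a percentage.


Grade = (metal in concentrate / concentrate mass) * 100
= (51.2 / 434) * 100
= 0.1179723502 * 100
= 11.7972%

11.7972%


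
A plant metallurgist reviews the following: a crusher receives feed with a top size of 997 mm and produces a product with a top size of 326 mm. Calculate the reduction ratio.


3.0583

Reduction ratio = feed size / product size
= 997 / 326
= 3.0583


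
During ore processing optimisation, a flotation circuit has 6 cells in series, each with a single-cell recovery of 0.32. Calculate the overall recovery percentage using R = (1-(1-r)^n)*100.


90.1133%

Complement of single-cell recovery:
1 - r = 1 - 0.32 = 0.68
Raise to power n:
(1 - r)^6 = 0.68^6 = 0.09886748262
Overall recovery:
R = (1 - 0.09886748262) * 100
= 90.1133%


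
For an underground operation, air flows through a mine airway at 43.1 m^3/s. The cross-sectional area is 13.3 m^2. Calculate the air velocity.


Velocity = flow rate / cross-sectional area
= 43.1 / 13.3
= 3.2406 m/s

3.2406 m/s


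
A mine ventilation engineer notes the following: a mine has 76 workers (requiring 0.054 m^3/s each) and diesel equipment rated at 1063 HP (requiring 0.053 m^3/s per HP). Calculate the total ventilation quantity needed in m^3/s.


60.443 m^3/s

Airflow for workers:
Q_people = 76 * 0.054 = 4.104 m^3/s
Airflow for diesel equipment:
Q_diesel = 1063 * 0.053 = 56.339 m^3/s
Total ventilation:
Q_total = 4.104 + 56.339
= 60.443 m^3/s


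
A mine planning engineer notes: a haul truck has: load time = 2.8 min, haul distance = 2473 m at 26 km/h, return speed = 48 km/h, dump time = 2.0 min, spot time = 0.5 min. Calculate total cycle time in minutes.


Convert haul speed to m/min: 26 * 1000/60 = 433.3333333 m/min
Haul time = 2473 / 433.3333333 = 5.706923077 min
Convert return speed to m/min: 48 * 1000/60 = 800 m/min
Return time = 2473 / 800 = 3.09125 min
Total cycle time:
= 2.8 + 5.706923077 + 2.0 + 3.09125 + 0.5
= 14.0982 min

14.0982 min


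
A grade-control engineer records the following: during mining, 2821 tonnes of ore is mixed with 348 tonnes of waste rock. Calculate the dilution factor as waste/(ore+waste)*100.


Total material = ore + waste
= 2821 + 348 = 3169 tonnes
Dilution = waste / total * 100
= 348 / 3169 * 100
= 0.1098138214 * 100
= 10.9814%

10.9814%


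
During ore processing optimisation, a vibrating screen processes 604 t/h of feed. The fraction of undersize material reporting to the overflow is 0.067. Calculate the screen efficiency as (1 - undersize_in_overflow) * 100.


Screen efficiency = (1 - fraction of undersize in overflow) * 100
= (1 - 0.067) * 100
= 0.933 * 100
= 93.3%

93.3%


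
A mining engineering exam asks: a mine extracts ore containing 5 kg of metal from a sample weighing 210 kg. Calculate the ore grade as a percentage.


2.381%

Ore grade = (metal mass / ore mass) * 100
= (5 / 210) * 100
= 0.02380952381 * 100
= 2.381%


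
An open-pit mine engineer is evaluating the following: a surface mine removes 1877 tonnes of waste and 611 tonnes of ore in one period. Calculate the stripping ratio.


3.072

Stripping ratio = waste tonnage / ore tonnage
= 1877 / 611
= 3.072


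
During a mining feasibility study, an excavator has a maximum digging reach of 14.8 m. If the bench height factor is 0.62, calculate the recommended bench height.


Bench height = reach * factor
= 14.8 * 0.62
= 9.176 m

9.176 m


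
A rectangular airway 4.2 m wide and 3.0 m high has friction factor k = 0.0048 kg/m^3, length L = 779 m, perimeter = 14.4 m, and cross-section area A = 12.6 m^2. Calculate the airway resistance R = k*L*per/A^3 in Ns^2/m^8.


0.0269 Ns^2/m^8

Compute the numerator:
k * L * per = 0.0048 * 779 * 14.4
= 53.84448
Compute the denominator:
A^3 = 12.6^3 = 2000.376
Resistance:
R = 53.84448 / 2000.376
= 0.0269 Ns^2/m^8


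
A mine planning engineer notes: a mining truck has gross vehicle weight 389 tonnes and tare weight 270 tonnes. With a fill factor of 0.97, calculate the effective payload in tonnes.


115.43 tonnes

Maximum payload = gross - tare
= 389 - 270 = 119 tonnes
Effective payload = max payload * fill factor
= 119 * 0.97
= 115.43 tonnes


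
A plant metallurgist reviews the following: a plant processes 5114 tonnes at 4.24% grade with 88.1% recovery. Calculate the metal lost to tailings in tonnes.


25.8032 tonnes

Total metal in feed:
= 5114 * 4.24 / 100 = 216.8336 tonnes
Metal recovered:
= 216.8336 * 88.1 / 100 = 191.0304016 tonnes
Metal lost to tailings:
= 216.8336 - 191.0304016
= 25.8032 tonnes


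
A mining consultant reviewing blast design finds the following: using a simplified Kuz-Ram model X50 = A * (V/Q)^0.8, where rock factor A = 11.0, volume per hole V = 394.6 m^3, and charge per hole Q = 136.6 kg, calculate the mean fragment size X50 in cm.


Compute V/Q:
V/Q = 394.6 / 136.6 = 2.888726208
Raise to the power 0.8:
(V/Q)^0.8 = 2.888726208^0.8 = 2.336496341
Multiply by A:
X50 = 11.0 * 2.336496341
= 25.7015 cm

25.7015 cm


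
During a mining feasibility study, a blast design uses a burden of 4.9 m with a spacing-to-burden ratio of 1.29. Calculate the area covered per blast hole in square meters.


First, find the spacing:
Spacing = burden * ratio = 4.9 * 1.29
= 6.321 m
Then, calculate the area:
Area = burden * spacing = 4.9 * 6.321
= 30.9729 m^2

30.9729 m^2


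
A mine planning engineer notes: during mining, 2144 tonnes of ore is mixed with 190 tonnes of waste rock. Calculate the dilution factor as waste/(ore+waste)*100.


8.1405%

Total material = ore + waste
= 2144 + 190 = 2334 tonnes
Dilution = waste / total * 100
= 190 / 2334 * 100
= 0.08140531277 * 100
= 8.1405%


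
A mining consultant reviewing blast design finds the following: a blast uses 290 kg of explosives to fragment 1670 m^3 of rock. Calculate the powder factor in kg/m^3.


Powder factor = explosive mass / rock volume
= 290 / 1670
= 0.1737 kg/m^3

0.1737 kg/m^3


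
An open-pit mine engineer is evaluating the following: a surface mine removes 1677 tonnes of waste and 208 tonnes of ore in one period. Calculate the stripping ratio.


8.0625

Stripping ratio = waste tonnage / ore tonnage
= 1677 / 208
= 8.0625


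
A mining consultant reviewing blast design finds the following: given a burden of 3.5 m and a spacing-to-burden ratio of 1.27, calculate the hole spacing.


4.445 m

Spacing = burden * ratio
= 3.5 * 1.27
= 4.445 m


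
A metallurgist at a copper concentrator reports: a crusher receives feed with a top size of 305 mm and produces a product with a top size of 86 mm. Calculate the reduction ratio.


Reduction ratio = feed size / product size
= 305 / 86
= 3.5465

3.5465


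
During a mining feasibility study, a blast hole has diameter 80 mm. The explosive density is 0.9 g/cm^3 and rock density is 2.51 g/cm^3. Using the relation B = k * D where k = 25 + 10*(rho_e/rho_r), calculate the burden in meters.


2.2869 m

First, compute k:
rho_e / rho_r = 0.9 / 2.51 = 0.3585657371
k = 25 + 10 * 0.3585657371 = 28.58565737
Then, compute burden:
B = k * D / 1000 = 28.58565737 * 80 / 1000
= 2286.85259 / 1000
= 2.2869 m


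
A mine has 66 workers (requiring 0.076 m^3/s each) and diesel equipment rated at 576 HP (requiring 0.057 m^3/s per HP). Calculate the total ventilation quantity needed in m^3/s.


Airflow for workers:
Q_people = 66 * 0.076 = 5.016 m^3/s
Airflow for diesel equipment:
Q_diesel = 576 * 0.057 = 32.832 m^3/s
Total ventilation:
Q_total = 5.016 + 32.832
= 37.848 m^3/s

37.848 m^3/s


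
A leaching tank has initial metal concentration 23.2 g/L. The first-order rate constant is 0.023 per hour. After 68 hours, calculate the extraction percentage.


Compute the exponent:
-k * t = -0.023 * 68 = -1.564
Remaining concentration:
C = 23.2 * exp(-1.564)
= 23.2 * 0.2092972058
= 4.855695174 g/L
Extracted = 23.2 - 4.855695174 = 18.34430483 g/L
Extraction % = 18.34430483 / 23.2 * 100
= 79.0703%

79.0703%


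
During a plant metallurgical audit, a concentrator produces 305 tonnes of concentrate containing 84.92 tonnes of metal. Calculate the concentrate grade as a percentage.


27.8426%

Grade = (metal in concentrate / concentrate mass) * 100
= (84.92 / 305) * 100
= 0.2784262295 * 100
= 27.8426%


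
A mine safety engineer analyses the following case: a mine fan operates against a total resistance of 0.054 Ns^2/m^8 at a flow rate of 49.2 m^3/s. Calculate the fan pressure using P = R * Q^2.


130.7146 Pa

Compute Q^2:
Q^2 = 49.2^2 = 2420.64
Compute pressure:
P = R * Q^2 = 0.054 * 2420.64
= 130.7146 Pa


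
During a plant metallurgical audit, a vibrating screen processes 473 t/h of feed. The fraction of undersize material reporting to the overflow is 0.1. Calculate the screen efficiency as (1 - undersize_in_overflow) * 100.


90.0%

Screen efficiency = (1 - fraction of undersize in overflow) * 100
= (1 - 0.1) * 100
= 0.9 * 100
= 90.0%


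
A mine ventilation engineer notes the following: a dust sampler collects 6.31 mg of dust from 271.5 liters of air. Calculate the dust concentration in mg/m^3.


Convert liters to m^3: 1 m^3 = 1000 L
Concentration = mass / volume * 1000
= 6.31 / 271.5 * 1000
= 0.0232412523 * 1000
= 23.2413 mg/m^3

23.2413 mg/m^3


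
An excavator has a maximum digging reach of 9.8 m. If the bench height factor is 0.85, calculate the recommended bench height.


8.33 m

Bench height = reach * factor
= 9.8 * 0.85
= 8.33 m


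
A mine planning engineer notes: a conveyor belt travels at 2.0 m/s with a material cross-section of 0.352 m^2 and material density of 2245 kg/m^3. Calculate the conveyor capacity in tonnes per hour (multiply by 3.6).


Volumetric flow = speed * area
= 2.0 * 0.352 = 0.704 m^3/s
Mass flow = volumetric * density
= 0.704 * 2245 = 1580.48 kg/s
Convert to t/h: multiply by 3.6
Capacity = 1580.48 * 3.6
= 5689.728 t/h

5689.728 t/h


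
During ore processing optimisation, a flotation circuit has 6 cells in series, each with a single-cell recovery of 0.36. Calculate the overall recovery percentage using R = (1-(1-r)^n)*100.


Complement of single-cell recovery:
1 - r = 1 - 0.36 = 0.64
Raise to power n:
(1 - r)^6 = 0.64^6 = 0.06871947674
Overall recovery:
R = (1 - 0.06871947674) * 100
= 93.1281%

93.1281%


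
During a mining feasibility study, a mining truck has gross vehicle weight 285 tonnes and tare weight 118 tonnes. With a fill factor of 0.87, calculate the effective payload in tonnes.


145.29 tonnes

Maximum payload = gross - tare
= 285 - 118 = 167 tonnes
Effective payload = max payload * fill factor
= 167 * 0.87
= 145.29 tonnes


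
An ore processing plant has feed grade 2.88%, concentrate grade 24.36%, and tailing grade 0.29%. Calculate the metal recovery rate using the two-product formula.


91.0141%

Using the two-product formula:
R = 100 * c * (f - t) / (f * (c - t))
Numerator = 100 * 24.36 * (2.88 - 0.29)
= 100 * 24.36 * 2.59
= 6309.24
Denominator = 2.88 * (24.36 - 0.29)
= 2.88 * 24.07
= 69.3216
R = 6309.24 / 69.3216
= 91.0141%


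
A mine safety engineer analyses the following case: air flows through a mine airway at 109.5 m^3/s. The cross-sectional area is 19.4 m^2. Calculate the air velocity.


Velocity = flow rate / cross-sectional area
= 109.5 / 19.4
= 5.6443 m/s

5.6443 m/s


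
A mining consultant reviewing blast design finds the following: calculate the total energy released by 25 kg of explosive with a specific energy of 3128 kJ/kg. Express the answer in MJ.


Energy = mass * specific_energy / 1000
= 25 * 3128 / 1000
= 78200 / 1000
= 78.2 MJ

78.2 MJ


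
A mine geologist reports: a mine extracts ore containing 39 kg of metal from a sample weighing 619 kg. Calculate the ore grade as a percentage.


6.3005%

Ore grade = (metal mass / ore mass) * 100
= (39 / 619) * 100
= 0.06300484653 * 100
= 6.3005%


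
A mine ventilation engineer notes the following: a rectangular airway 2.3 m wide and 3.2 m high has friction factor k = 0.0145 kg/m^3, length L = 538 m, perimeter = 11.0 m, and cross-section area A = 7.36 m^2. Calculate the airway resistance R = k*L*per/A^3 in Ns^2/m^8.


0.2152 Ns^2/m^8

Compute the numerator:
k * L * per = 0.0145 * 538 * 11.0
= 85.811
Compute the denominator:
A^3 = 7.36^3 = 398.688256
Resistance:
R = 85.811 / 398.688256
= 0.2152 Ns^2/m^8


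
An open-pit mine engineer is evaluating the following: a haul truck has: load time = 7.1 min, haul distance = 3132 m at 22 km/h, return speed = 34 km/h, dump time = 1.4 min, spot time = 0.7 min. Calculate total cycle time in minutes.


23.2689 min

Convert haul speed to m/min: 22 * 1000/60 = 366.6666667 m/min
Haul time = 3132 / 366.6666667 = 8.541818182 min
Convert return speed to m/min: 34 * 1000/60 = 566.6666667 m/min
Return time = 3132 / 566.6666667 = 5.527058824 min
Total cycle time:
= 7.1 + 8.541818182 + 1.4 + 5.527058824 + 0.7
= 23.2689 min


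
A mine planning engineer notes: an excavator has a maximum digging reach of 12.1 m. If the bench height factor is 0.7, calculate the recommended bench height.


8.47 m

Bench height = reach * factor
= 12.1 * 0.7
= 8.47 m


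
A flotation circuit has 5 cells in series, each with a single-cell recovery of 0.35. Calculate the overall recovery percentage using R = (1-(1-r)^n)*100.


88.3971%

Complement of single-cell recovery:
1 - r = 1 - 0.35 = 0.65
Raise to power n:
(1 - r)^5 = 0.65^5 = 0.1160290625
Overall recovery:
R = (1 - 0.1160290625) * 100
= 88.3971%


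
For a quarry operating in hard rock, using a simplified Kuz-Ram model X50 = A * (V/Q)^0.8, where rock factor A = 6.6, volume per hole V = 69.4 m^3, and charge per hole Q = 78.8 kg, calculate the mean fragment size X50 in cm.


Compute V/Q:
V/Q = 69.4 / 78.8 = 0.8807106599
Raise to the power 0.8:
(V/Q)^0.8 = 0.8807106599^0.8 = 0.9033719519
Multiply by A:
X50 = 6.6 * 0.9033719519
= 5.9623 cm

5.9623 cm


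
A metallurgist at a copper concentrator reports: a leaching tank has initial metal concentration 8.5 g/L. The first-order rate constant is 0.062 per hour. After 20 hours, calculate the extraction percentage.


71.0616%

Compute the exponent:
-k * t = -0.062 * 20 = -1.24
Remaining concentration:
C = 8.5 * exp(-1.24)
= 8.5 * 0.2893842179
= 2.459765852 g/L
Extracted = 8.5 - 2.459765852 = 6.040234148 g/L
Extraction % = 6.040234148 / 8.5 * 100
= 71.0616%


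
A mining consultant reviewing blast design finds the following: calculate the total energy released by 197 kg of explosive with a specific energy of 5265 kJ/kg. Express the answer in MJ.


Energy = mass * specific_energy / 1000
= 197 * 5265 / 1000
= 1037205 / 1000
= 1037.205 MJ

1037.205 MJ


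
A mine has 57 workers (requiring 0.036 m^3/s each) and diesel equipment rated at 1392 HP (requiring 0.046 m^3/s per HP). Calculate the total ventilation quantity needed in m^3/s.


66.084 m^3/s

Airflow for workers:
Q_people = 57 * 0.036 = 2.052 m^3/s
Airflow for diesel equipment:
Q_diesel = 1392 * 0.046 = 64.032 m^3/s
Total ventilation:
Q_total = 2.052 + 64.032
= 66.084 m^3/s


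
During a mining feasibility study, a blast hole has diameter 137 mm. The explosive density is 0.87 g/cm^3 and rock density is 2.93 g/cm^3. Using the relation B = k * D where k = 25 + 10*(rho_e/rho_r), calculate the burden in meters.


First, compute k:
rho_e / rho_r = 0.87 / 2.93 = 0.2969283276
k = 25 + 10 * 0.2969283276 = 27.96928328
Then, compute burden:
B = k * D / 1000 = 27.96928328 * 137 / 1000
= 3831.791809 / 1000
= 3.8318 m

3.8318 m


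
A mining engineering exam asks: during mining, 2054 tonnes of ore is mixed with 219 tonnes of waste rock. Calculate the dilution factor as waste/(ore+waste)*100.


Total material = ore + waste
= 2054 + 219 = 2273 tonnes
Dilution = waste / total * 100
= 219 / 2273 * 100
= 0.09634843819 * 100
= 9.6348%

9.6348%


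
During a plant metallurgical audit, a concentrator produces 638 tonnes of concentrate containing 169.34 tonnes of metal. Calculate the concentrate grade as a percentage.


Grade = (metal in concentrate / concentrate mass) * 100
= (169.34 / 638) * 100
= 0.2654231975 * 100
= 26.5423%

26.5423%


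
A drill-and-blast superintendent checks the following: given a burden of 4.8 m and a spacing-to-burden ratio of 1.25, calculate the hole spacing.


Spacing = burden * ratio
= 4.8 * 1.25
= 6.0 m

6.0 m


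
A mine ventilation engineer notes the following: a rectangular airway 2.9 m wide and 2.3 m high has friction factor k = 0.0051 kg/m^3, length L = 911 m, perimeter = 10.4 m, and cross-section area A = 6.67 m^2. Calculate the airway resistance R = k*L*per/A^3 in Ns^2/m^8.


0.1628 Ns^2/m^8

Compute the numerator:
k * L * per = 0.0051 * 911 * 10.4
= 48.31944
Compute the denominator:
A^3 = 6.67^3 = 296.740963
Resistance:
R = 48.31944 / 296.740963
= 0.1628 Ns^2/m^8


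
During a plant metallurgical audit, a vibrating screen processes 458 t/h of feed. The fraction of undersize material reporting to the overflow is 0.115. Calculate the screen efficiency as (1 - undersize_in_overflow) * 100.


Screen efficiency = (1 - fraction of undersize in overflow) * 100
= (1 - 0.115) * 100
= 0.885 * 100
= 88.5%

88.5%


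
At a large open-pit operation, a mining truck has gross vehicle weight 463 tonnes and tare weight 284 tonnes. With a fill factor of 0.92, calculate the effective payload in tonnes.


Maximum payload = gross - tare
= 463 - 284 = 179 tonnes
Effective payload = max payload * fill factor
= 179 * 0.92
= 164.68 tonnes

164.68 tonnes


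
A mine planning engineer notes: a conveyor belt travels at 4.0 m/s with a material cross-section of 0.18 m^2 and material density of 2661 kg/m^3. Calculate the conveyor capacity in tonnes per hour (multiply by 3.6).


6897.312 t/h

Volumetric flow = speed * area
= 4.0 * 0.18 = 0.72 m^3/s
Mass flow = volumetric * density
= 0.72 * 2661 = 1915.92 kg/s
Convert to t/h: multiply by 3.6
Capacity = 1915.92 * 3.6
= 6897.312 t/h


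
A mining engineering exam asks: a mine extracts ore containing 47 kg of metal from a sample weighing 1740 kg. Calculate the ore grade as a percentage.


Ore grade = (metal mass / ore mass) * 100
= (47 / 1740) * 100
= 0.02701149425 * 100
= 2.7011%

2.7011%


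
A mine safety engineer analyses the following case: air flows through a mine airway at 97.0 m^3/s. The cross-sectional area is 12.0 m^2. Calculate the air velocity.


8.0833 m/s

Velocity = flow rate / cross-sectional area
= 97.0 / 12.0
= 8.0833 m/s


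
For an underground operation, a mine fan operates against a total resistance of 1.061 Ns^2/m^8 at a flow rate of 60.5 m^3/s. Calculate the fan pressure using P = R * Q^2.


Compute Q^2:
Q^2 = 60.5^2 = 3660.25
Compute pressure:
P = R * Q^2 = 1.061 * 3660.25
= 3883.5253 Pa

3883.5253 Pa


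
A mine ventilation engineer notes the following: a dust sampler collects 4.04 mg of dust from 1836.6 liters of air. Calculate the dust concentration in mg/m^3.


Convert liters to m^3: 1 m^3 = 1000 L
Concentration = mass / volume * 1000
= 4.04 / 1836.6 * 1000
= 0.002199716868 * 1000
= 2.1997 mg/m^3

2.1997 mg/m^3


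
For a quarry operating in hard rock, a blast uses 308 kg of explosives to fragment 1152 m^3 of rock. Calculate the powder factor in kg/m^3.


Powder factor = explosive mass / rock volume
= 308 / 1152
= 0.2674 kg/m^3

0.2674 kg/m^3


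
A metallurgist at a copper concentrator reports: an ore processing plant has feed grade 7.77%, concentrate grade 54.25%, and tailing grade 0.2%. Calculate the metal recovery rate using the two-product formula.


97.7865%

Using the two-product formula:
R = 100 * c * (f - t) / (f * (c - t))
Numerator = 100 * 54.25 * (7.77 - 0.2)
= 100 * 54.25 * 7.57
= 41067.25
Denominator = 7.77 * (54.25 - 0.2)
= 7.77 * 54.05
= 419.9685
R = 41067.25 / 419.9685
= 97.7865%


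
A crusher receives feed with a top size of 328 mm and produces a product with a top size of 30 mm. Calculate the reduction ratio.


10.9333

Reduction ratio = feed size / product size
= 328 / 30
= 10.9333


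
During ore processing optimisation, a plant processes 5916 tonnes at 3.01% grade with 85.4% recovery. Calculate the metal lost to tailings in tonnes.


Total metal in feed:
= 5916 * 3.01 / 100 = 178.0716 tonnes
Metal recovered:
= 178.0716 * 85.4 / 100 = 152.0731464 tonnes
Metal lost to tailings:
= 178.0716 - 152.0731464
= 25.9985 tonnes

25.9985 tonnes


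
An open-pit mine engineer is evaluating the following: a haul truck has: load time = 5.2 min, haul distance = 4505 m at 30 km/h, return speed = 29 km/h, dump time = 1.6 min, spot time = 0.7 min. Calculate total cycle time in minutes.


Convert haul speed to m/min: 30 * 1000/60 = 500 m/min
Haul time = 4505 / 500 = 9.01 min
Convert return speed to m/min: 29 * 1000/60 = 483.3333333 m/min
Return time = 4505 / 483.3333333 = 9.320689655 min
Total cycle time:
= 5.2 + 9.01 + 1.6 + 9.320689655 + 0.7
= 25.8307 min

25.8307 min


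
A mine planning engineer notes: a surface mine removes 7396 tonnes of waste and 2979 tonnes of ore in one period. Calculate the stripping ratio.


2.4827

Stripping ratio = waste tonnage / ore tonnage
= 7396 / 2979
= 2.4827


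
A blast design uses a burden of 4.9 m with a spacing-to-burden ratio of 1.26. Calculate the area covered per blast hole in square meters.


30.2526 m^2

First, find the spacing:
Spacing = burden * ratio = 4.9 * 1.26
= 6.174 m
Then, calculate the area:
Area = burden * spacing = 4.9 * 6.174
= 30.2526 m^2


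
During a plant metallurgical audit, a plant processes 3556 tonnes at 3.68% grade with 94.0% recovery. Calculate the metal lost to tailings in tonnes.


Total metal in feed:
= 3556 * 3.68 / 100 = 130.8608 tonnes
Metal recovered:
= 130.8608 * 94.0 / 100 = 123.009152 tonnes
Metal lost to tailings:
= 130.8608 - 123.009152
= 7.8516 tonnes

7.8516 tonnes


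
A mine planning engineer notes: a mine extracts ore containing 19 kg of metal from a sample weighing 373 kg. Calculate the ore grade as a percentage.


5.0938%

Ore grade = (metal mass / ore mass) * 100
= (19 / 373) * 100
= 0.0509383378 * 100
= 5.0938%


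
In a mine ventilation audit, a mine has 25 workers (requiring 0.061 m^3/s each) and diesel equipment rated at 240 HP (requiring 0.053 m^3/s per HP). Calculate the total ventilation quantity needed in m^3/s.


14.245 m^3/s

Airflow for workers:
Q_people = 25 * 0.061 = 1.525 m^3/s
Airflow for diesel equipment:
Q_diesel = 240 * 0.053 = 12.72 m^3/s
Total ventilation:
Q_total = 1.525 + 12.72
= 14.245 m^3/s


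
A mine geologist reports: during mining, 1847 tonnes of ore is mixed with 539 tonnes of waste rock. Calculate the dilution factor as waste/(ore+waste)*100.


22.5901%

Total material = ore + waste
= 1847 + 539 = 2386 tonnes
Dilution = waste / total * 100
= 539 / 2386 * 100
= 0.2259010897 * 100
= 22.5901%


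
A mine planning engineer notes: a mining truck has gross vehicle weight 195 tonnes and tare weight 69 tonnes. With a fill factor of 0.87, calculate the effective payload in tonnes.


Maximum payload = gross - tare
= 195 - 69 = 126 tonnes
Effective payload = max payload * fill factor
= 126 * 0.87
= 109.62 tonnes

109.62 tonnes


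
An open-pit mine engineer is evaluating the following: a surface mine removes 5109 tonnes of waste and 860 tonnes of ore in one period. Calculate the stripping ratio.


Stripping ratio = waste tonnage / ore tonnage
= 5109 / 860
= 5.9407

5.9407


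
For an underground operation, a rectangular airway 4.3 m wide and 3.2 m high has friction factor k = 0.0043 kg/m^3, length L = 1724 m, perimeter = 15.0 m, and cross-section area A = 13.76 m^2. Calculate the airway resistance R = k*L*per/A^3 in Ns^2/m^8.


Compute the numerator:
k * L * per = 0.0043 * 1724 * 15.0
= 111.198
Compute the denominator:
A^3 = 13.76^3 = 2605.285376
Resistance:
R = 111.198 / 2605.285376
= 0.0427 Ns^2/m^8

0.0427 Ns^2/m^8


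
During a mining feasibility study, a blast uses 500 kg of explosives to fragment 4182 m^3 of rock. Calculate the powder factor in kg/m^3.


0.1196 kg/m^3

Powder factor = explosive mass / rock volume
= 500 / 4182
= 0.1196 kg/m^3


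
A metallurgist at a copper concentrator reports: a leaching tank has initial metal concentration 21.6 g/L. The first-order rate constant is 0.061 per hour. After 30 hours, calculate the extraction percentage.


Compute the exponent:
-k * t = -0.061 * 30 = -1.83
Remaining concentration:
C = 21.6 * exp(-1.83)
= 21.6 * 0.1604135678
= 3.464933064 g/L
Extracted = 21.6 - 3.464933064 = 18.13506694 g/L
Extraction % = 18.13506694 / 21.6 * 100
= 83.9586%

83.9586%


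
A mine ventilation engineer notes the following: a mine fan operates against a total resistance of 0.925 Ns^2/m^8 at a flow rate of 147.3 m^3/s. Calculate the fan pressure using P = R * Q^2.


20069.9933 Pa

Compute Q^2:
Q^2 = 147.3^2 = 21697.29
Compute pressure:
P = R * Q^2 = 0.925 * 21697.29
= 20069.9933 Pa


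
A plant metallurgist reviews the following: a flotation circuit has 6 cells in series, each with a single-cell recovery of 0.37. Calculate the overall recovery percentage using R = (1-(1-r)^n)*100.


93.7476%

Complement of single-cell recovery:
1 - r = 1 - 0.37 = 0.63
Raise to power n:
(1 - r)^6 = 0.63^6 = 0.06252350221
Overall recovery:
R = (1 - 0.06252350221) * 100
= 93.7476%


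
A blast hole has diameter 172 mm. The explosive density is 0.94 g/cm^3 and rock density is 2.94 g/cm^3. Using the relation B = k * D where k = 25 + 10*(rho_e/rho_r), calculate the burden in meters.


4.8499 m

First, compute k:
rho_e / rho_r = 0.94 / 2.94 = 0.3197278912
k = 25 + 10 * 0.3197278912 = 28.19727891
Then, compute burden:
B = k * D / 1000 = 28.19727891 * 172 / 1000
= 4849.931973 / 1000
= 4.8499 m


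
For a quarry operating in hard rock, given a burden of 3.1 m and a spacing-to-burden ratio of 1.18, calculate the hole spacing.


Spacing = burden * ratio
= 3.1 * 1.18
= 3.658 m

3.658 m


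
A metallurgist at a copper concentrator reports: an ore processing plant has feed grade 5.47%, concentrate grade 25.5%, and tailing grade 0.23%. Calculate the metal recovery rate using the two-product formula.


96.6671%

Using the two-product formula:
R = 100 * c * (f - t) / (f * (c - t))
Numerator = 100 * 25.5 * (5.47 - 0.23)
= 100 * 25.5 * 5.24
= 13362.0
Denominator = 5.47 * (25.5 - 0.23)
= 5.47 * 25.27
= 138.2269
R = 13362.0 / 138.2269
= 96.6671%


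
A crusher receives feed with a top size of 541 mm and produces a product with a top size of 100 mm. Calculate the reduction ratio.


5.41

Reduction ratio = feed size / product size
= 541 / 100
= 5.41


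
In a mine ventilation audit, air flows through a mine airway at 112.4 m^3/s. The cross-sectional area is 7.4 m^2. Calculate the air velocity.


15.1892 m/s

Velocity = flow rate / cross-sectional area
= 112.4 / 7.4
= 15.1892 m/s


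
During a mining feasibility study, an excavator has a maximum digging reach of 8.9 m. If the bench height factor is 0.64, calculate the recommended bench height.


Bench height = reach * factor
= 8.9 * 0.64
= 5.696 m

5.696 m


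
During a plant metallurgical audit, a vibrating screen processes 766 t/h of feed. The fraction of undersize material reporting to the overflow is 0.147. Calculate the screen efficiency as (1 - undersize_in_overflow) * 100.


Screen efficiency = (1 - fraction of undersize in overflow) * 100
= (1 - 0.147) * 100
= 0.853 * 100
= 85.3%

85.3%


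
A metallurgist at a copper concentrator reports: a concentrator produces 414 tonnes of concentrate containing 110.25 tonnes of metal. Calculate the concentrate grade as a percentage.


Grade = (metal in concentrate / concentrate mass) * 100
= (110.25 / 414) * 100
= 0.2663043478 * 100
= 26.6304%

26.6304%


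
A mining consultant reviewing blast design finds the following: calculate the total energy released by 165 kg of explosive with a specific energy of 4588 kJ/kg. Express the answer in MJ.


Energy = mass * specific_energy / 1000
= 165 * 4588 / 1000
= 757020 / 1000
= 757.02 MJ

757.02 MJ


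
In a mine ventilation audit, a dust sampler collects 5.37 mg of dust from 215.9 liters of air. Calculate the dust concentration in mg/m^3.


Convert liters to m^3: 1 m^3 = 1000 L
Concentration = mass / volume * 1000
= 5.37 / 215.9 * 1000
= 0.02487262622 * 1000
= 24.8726 mg/m^3

24.8726 mg/m^3


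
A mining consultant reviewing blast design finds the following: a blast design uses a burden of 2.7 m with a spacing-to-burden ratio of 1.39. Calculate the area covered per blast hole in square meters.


First, find the spacing:
Spacing = burden * ratio = 2.7 * 1.39
= 3.753 m
Then, calculate the area:
Area = burden * spacing = 2.7 * 3.753
= 10.1331 m^2

10.1331 m^2


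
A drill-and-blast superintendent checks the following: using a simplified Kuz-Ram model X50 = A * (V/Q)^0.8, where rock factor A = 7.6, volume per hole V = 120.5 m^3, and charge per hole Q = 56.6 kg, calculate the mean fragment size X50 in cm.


Compute V/Q:
V/Q = 120.5 / 56.6 = 2.128975265
Raise to the power 0.8:
(V/Q)^0.8 = 2.128975265^0.8 = 1.8303599
Multiply by A:
X50 = 7.6 * 1.8303599
= 13.9107 cm

13.9107 cm


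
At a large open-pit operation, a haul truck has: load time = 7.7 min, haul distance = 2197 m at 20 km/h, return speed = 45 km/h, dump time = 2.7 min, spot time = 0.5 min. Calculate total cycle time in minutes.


Convert haul speed to m/min: 20 * 1000/60 = 333.3333333 m/min
Haul time = 2197 / 333.3333333 = 6.591 min
Convert return speed to m/min: 45 * 1000/60 = 750 m/min
Return time = 2197 / 750 = 2.929333333 min
Total cycle time:
= 7.7 + 6.591 + 2.7 + 2.929333333 + 0.5
= 20.4203 min

20.4203 min


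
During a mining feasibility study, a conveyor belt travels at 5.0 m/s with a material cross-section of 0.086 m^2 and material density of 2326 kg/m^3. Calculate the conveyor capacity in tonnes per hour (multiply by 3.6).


3600.648 t/h

Volumetric flow = speed * area
= 5.0 * 0.086 = 0.43 m^3/s
Mass flow = volumetric * density
= 0.43 * 2326 = 1000.18 kg/s
Convert to t/h: multiply by 3.6
Capacity = 1000.18 * 3.6
= 3600.648 t/h


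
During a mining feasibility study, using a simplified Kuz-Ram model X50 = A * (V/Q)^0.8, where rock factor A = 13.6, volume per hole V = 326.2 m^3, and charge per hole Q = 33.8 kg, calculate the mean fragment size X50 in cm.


Compute V/Q:
V/Q = 326.2 / 33.8 = 9.650887574
Raise to the power 0.8:
(V/Q)^0.8 = 9.650887574^0.8 = 6.13272944
Multiply by A:
X50 = 13.6 * 6.13272944
= 83.4051 cm

83.4051 cm


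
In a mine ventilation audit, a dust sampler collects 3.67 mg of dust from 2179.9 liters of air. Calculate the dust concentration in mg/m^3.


Convert liters to m^3: 1 m^3 = 1000 L
Concentration = mass / volume * 1000
= 3.67 / 2179.9 * 1000
= 0.001683563466 * 1000
= 1.6836 mg/m^3

1.6836 mg/m^3


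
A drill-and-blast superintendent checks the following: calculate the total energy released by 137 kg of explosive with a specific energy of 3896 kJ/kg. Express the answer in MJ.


Energy = mass * specific_energy / 1000
= 137 * 3896 / 1000
= 533752 / 1000
= 533.752 MJ

533.752 MJ


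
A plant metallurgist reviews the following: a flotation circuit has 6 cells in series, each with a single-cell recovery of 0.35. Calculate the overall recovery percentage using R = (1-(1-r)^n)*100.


92.4581%

Complement of single-cell recovery:
1 - r = 1 - 0.35 = 0.65
Raise to power n:
(1 - r)^6 = 0.65^6 = 0.07541889063
Overall recovery:
R = (1 - 0.07541889063) * 100
= 92.4581%


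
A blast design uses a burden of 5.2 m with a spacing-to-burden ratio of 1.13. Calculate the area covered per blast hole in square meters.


30.5552 m^2

First, find the spacing:
Spacing = burden * ratio = 5.2 * 1.13
= 5.876 m
Then, calculate the area:
Area = burden * spacing = 5.2 * 5.876
= 30.5552 m^2


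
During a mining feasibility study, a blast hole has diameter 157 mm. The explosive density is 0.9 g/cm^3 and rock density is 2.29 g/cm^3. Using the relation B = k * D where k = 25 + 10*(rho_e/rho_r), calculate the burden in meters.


4.542 m

First, compute k:
rho_e / rho_r = 0.9 / 2.29 = 0.3930131004
k = 25 + 10 * 0.3930131004 = 28.930131
Then, compute burden:
B = k * D / 1000 = 28.930131 * 157 / 1000
= 4542.030568 / 1000
= 4.542 m


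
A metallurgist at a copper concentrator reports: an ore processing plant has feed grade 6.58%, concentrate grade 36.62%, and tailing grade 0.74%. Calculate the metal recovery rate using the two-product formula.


Using the two-product formula:
R = 100 * c * (f - t) / (f * (c - t))
Numerator = 100 * 36.62 * (6.58 - 0.74)
= 100 * 36.62 * 5.84
= 21386.08
Denominator = 6.58 * (36.62 - 0.74)
= 6.58 * 35.88
= 236.0904
R = 21386.08 / 236.0904
= 90.5843%

90.5843%


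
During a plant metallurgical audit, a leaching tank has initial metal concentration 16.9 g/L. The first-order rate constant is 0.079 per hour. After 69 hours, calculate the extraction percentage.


99.5708%

Compute the exponent:
-k * t = -0.079 * 69 = -5.451
Remaining concentration:
C = 16.9 * exp(-5.451)
= 16.9 * 0.004292010533
= 0.07253497802 g/L
Extracted = 16.9 - 0.07253497802 = 16.82746502 g/L
Extraction % = 16.82746502 / 16.9 * 100
= 99.5708%


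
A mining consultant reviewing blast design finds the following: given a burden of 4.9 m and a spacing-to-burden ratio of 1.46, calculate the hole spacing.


Spacing = burden * ratio
= 4.9 * 1.46
= 7.154 m

7.154 m


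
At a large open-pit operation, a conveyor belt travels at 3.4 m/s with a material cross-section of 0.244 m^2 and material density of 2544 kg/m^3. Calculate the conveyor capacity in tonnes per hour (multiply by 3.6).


Volumetric flow = speed * area
= 3.4 * 0.244 = 0.8296 m^3/s
Mass flow = volumetric * density
= 0.8296 * 2544 = 2110.5024 kg/s
Convert to t/h: multiply by 3.6
Capacity = 2110.5024 * 3.6
= 7597.8086 t/h

7597.8086 t/h


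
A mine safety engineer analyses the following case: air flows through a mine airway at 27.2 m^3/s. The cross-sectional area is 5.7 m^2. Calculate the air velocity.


4.7719 m/s

Velocity = flow rate / cross-sectional area
= 27.2 / 5.7
= 4.7719 m/s


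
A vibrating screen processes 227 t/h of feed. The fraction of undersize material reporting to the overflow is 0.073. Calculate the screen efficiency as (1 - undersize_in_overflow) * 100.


92.7%

Screen efficiency = (1 - fraction of undersize in overflow) * 100
= (1 - 0.073) * 100
= 0.927 * 100
= 92.7%


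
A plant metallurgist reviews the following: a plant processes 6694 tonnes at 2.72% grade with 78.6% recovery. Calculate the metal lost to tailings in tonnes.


Total metal in feed:
= 6694 * 2.72 / 100 = 182.0768 tonnes
Metal recovered:
= 182.0768 * 78.6 / 100 = 143.1123648 tonnes
Metal lost to tailings:
= 182.0768 - 143.1123648
= 38.9644 tonnes

38.9644 tonnes


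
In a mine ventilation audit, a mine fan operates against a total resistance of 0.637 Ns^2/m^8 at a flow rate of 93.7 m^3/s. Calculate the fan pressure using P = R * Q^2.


Compute Q^2:
Q^2 = 93.7^2 = 8779.69
Compute pressure:
P = R * Q^2 = 0.637 * 8779.69
= 5592.6625 Pa

5592.6625 Pa


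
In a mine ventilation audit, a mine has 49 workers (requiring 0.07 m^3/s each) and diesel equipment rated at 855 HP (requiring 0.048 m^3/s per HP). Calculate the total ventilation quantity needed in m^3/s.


44.47 m^3/s

Airflow for workers:
Q_people = 49 * 0.07 = 3.43 m^3/s
Airflow for diesel equipment:
Q_diesel = 855 * 0.048 = 41.04 m^3/s
Total ventilation:
Q_total = 3.43 + 41.04
= 44.47 m^3/s


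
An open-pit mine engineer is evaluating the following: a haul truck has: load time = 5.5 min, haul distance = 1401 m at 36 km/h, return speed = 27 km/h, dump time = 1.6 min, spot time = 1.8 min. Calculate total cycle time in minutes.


14.3483 min

Convert haul speed to m/min: 36 * 1000/60 = 600 m/min
Haul time = 1401 / 600 = 2.335 min
Convert return speed to m/min: 27 * 1000/60 = 450 m/min
Return time = 1401 / 450 = 3.113333333 min
Total cycle time:
= 5.5 + 2.335 + 1.6 + 3.113333333 + 1.8
= 14.3483 min
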